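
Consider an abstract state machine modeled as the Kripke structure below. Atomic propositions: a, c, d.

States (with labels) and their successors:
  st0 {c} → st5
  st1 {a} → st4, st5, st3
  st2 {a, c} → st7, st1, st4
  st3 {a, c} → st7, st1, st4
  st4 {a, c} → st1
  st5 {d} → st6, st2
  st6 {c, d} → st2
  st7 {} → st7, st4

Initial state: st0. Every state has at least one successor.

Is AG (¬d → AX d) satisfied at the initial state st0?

States satisfying ¬d → AX d: {st0, st5, st6}.
States satisfying AG (¬d → AX d): ∅.
st1 is reachable from st0 and violates ¬d → AX d, so AG fails at st0.
st0 ∉ Sat(AG (¬d → AX d)).

Does not hold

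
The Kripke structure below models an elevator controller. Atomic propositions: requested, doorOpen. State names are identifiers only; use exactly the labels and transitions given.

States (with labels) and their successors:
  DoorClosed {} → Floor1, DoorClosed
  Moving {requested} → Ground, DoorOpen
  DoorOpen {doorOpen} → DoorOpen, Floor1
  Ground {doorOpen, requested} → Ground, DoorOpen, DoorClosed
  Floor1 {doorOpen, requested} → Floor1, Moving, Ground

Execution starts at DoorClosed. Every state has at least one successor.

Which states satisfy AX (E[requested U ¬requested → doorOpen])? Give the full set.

{Moving, DoorOpen, Floor1}

States satisfying E[requested U ¬requested → doorOpen]: {Moving, DoorOpen, Ground, Floor1}.
States satisfying AX (E[requested U ¬requested → doorOpen]): {Moving, DoorOpen, Floor1}.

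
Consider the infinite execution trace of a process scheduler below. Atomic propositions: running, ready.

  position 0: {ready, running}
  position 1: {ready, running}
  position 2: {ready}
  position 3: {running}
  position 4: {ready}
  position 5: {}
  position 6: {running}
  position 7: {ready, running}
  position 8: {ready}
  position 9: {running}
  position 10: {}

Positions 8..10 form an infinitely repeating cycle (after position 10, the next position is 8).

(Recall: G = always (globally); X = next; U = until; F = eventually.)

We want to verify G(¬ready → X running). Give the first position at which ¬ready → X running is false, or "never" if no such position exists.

3

Check ¬ready → X running at each position in order: 0 ✓, 1 ✓, 2 ✓.
At position 3 the labels are {running} and the next position 4 has {ready}, so ¬ready → X running is false there. This is the first violation.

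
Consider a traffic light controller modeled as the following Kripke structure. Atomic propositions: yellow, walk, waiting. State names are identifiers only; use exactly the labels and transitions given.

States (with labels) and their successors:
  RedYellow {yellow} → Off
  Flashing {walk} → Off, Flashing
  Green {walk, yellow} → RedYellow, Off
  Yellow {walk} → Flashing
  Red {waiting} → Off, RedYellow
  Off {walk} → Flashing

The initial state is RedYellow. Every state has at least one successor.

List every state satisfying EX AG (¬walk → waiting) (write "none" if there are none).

{RedYellow, Flashing, Green, Yellow, Red, Off}

States satisfying AG (¬walk → waiting): {Flashing, Yellow, Off}.
States satisfying EX AG (¬walk → waiting): {RedYellow, Flashing, Green, Yellow, Red, Off}.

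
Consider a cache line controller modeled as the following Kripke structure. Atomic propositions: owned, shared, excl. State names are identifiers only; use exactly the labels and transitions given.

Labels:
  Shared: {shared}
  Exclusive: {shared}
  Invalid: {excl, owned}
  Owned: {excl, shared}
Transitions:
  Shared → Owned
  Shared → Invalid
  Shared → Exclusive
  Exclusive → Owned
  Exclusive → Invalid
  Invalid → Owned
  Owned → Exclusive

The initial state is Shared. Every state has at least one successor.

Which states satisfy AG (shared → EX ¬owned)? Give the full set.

{Shared, Exclusive, Invalid, Owned}

States satisfying shared → EX ¬owned: {Shared, Exclusive, Invalid, Owned}.
States satisfying AG (shared → EX ¬owned): {Shared, Exclusive, Invalid, Owned}.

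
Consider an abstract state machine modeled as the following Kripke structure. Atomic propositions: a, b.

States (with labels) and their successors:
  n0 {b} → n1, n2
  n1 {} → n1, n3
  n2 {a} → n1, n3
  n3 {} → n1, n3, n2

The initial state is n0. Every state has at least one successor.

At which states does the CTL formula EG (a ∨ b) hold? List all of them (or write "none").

none

States satisfying a ∨ b: {n0, n2}.
States satisfying EG (a ∨ b): ∅.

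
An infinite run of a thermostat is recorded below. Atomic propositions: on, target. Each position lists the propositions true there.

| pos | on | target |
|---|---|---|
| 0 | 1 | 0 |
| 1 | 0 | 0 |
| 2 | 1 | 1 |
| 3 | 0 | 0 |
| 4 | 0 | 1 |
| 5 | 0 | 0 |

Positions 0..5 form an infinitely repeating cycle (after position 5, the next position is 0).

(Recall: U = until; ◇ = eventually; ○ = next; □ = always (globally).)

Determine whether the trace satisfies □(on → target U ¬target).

on → target U ¬target holds at every position 0..5, and those are all positions ever visited, so □(on → target U ¬target) holds.
Positions where on holds: 0, 2.
Check target U ¬target at each: 0→ok, 2→ok.

Holds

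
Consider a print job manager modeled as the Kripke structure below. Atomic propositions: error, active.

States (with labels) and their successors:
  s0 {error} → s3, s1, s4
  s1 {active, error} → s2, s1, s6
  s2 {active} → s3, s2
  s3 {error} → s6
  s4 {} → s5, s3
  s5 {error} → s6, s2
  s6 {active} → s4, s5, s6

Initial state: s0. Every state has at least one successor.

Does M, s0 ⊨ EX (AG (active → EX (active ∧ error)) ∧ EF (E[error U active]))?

Does not hold

States satisfying EX (AG (active → EX (active ∧ error)) ∧ EF (E[error U active])): ∅.
No suitable path/successor from s0 witnesses the formula.
s0 ∉ Sat(EX (AG (active → EX (active ∧ error)) ∧ EF (E[error U active]))).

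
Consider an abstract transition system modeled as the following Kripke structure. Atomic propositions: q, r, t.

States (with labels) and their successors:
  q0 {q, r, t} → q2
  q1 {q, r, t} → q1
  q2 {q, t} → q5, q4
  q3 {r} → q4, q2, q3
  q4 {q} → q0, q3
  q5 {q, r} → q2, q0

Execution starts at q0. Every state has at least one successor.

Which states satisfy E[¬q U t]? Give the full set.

{q0, q1, q2, q3}

States satisfying ¬q: {q3}.
States satisfying t: {q0, q1, q2}.
States satisfying E[¬q U t]: {q0, q1, q2, q3}.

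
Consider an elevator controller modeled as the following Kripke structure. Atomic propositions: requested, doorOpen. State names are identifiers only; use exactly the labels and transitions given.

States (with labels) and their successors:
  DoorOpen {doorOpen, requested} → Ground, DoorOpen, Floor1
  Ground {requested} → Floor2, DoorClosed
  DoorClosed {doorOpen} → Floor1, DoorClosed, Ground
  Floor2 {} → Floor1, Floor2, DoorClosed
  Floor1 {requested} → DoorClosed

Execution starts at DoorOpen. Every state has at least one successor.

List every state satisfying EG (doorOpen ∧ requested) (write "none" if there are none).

States satisfying doorOpen ∧ requested: {DoorOpen}.
States satisfying EG (doorOpen ∧ requested): {DoorOpen}.

{DoorOpen}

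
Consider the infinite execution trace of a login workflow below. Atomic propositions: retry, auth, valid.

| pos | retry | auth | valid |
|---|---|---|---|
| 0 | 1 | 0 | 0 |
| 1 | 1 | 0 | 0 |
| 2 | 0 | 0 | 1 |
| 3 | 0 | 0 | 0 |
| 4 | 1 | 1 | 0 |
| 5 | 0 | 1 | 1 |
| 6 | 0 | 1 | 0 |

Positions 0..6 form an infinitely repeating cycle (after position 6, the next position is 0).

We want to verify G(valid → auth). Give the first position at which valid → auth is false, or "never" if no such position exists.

2

Check valid → auth at each position in order: 0 ✓, 1 ✓.
At position 2 the labels are {valid}, so valid → auth is false there. This is the first violation.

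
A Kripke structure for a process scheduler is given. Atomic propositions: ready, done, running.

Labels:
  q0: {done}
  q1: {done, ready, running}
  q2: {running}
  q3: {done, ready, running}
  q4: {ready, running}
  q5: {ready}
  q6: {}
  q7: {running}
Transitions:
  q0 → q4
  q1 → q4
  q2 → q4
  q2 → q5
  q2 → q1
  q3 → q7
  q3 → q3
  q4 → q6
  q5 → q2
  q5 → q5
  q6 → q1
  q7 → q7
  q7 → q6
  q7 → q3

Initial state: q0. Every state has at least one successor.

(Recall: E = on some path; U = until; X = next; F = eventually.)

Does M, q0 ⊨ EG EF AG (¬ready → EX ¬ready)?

States satisfying EF AG (¬ready → EX ¬ready): ∅.
States satisfying EG EF AG (¬ready → EX ¬ready): ∅.
No suitable path/successor from q0 witnesses the formula.
q0 ∉ Sat(EG EF AG (¬ready → EX ¬ready)).

Does not hold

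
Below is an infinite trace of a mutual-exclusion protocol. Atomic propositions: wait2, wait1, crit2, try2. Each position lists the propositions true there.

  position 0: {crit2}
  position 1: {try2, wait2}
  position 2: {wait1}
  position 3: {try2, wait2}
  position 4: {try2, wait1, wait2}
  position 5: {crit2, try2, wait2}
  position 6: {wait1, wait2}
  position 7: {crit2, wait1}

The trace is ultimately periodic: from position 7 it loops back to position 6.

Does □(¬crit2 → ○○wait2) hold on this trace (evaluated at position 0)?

Satisfied

¬crit2 → ○○wait2 holds at every position 0..7, and those are all positions ever visited, so □(¬crit2 → ○○wait2) holds.
Positions where ¬crit2 holds: 1, 2, 3, 4, 6.
Check ○○wait2 at each: 1→ok, 2→ok, 3→ok, 4→ok, 6→ok.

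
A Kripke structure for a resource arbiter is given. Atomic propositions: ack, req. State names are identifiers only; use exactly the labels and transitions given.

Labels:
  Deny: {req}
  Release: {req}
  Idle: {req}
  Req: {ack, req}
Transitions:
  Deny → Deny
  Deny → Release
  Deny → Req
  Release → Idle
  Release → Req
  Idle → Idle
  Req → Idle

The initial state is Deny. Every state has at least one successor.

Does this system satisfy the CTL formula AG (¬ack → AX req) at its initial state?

States satisfying ¬ack → AX req: {Deny, Release, Idle, Req}.
States satisfying AG (¬ack → AX req): {Deny, Release, Idle, Req}.
Every state reachable from Deny satisfies ¬ack → AX req.
Deny ∈ Sat(AG (¬ack → AX req)).

Holds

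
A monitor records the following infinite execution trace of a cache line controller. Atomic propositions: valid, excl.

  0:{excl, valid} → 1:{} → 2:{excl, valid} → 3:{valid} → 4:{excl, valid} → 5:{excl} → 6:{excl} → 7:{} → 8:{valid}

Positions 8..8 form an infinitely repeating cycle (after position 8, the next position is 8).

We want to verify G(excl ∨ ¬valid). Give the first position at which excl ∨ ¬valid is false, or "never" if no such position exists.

3

Check excl ∨ ¬valid at each position in order: 0 ✓, 1 ✓, 2 ✓.
At position 3 the labels are {valid}, so excl ∨ ¬valid is false there. This is the first violation.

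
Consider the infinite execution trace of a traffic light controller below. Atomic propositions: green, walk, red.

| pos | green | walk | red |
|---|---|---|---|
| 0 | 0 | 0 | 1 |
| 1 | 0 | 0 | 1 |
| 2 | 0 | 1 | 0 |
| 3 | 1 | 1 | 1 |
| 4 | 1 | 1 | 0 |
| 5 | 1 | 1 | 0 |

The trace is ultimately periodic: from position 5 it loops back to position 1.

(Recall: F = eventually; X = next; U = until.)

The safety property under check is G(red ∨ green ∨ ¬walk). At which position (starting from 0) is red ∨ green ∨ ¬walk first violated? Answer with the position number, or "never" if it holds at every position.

2

Check red ∨ green ∨ ¬walk at each position in order: 0 ✓, 1 ✓.
At position 2 the labels are {walk}, so red ∨ green ∨ ¬walk is false there. This is the first violation.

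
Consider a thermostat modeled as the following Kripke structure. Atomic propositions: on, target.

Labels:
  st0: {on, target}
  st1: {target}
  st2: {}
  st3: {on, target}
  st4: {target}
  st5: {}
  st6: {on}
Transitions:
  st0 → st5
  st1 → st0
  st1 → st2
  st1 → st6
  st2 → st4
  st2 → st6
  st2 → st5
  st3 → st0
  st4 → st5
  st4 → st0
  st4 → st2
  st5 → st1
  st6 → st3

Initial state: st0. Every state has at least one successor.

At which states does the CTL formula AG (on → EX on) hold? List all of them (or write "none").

none

States satisfying on → EX on: {st1, st2, st3, st4, st5, st6}.
States satisfying AG (on → EX on): ∅.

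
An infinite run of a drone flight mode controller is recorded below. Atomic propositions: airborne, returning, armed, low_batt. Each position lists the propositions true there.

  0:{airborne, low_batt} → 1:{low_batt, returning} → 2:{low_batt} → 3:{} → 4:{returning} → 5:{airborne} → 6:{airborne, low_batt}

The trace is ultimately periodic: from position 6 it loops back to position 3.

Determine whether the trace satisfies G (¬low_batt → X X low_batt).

¬low_batt → X X low_batt must hold at every position from 0 onward. It fails at position 3, so G (¬low_batt → X X low_batt) is false.
Positions where ¬low_batt holds: 3, 4, 5.
Check X X low_batt at each: 3→fails, 4→ok, 5→fails.

No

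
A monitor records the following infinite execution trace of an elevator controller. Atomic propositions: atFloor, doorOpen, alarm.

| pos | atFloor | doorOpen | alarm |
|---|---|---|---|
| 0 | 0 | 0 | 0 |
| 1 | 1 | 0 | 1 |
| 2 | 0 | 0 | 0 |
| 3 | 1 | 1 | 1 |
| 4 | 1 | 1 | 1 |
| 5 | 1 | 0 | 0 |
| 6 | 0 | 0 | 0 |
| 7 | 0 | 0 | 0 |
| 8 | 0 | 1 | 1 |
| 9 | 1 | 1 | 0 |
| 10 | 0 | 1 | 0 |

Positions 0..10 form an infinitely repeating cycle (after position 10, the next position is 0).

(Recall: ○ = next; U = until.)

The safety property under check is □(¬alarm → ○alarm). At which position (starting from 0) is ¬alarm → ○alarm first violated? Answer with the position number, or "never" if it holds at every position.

5

Check ¬alarm → ○alarm at each position in order: 0 ✓, 1 ✓, 2 ✓, 3 ✓, 4 ✓.
At position 5 the labels are {atFloor} and the next position 6 has {}, so ¬alarm → ○alarm is false there. This is the first violation.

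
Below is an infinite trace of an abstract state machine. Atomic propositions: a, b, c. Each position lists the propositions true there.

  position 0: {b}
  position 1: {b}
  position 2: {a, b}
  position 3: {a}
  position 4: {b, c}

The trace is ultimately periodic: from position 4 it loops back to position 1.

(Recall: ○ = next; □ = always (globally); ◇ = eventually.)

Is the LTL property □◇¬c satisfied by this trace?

Yes

◇¬c holds at every position 0..4, and those are all positions ever visited, so □◇¬c holds.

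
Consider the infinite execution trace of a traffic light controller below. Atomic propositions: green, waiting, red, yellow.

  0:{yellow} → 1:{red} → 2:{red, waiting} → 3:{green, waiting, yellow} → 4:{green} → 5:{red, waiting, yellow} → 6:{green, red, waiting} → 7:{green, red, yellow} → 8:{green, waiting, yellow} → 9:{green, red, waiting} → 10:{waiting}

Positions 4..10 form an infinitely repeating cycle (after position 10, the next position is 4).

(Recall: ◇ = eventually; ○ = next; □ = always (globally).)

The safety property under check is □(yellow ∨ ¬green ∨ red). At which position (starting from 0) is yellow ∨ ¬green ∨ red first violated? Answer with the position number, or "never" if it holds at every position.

Check yellow ∨ ¬green ∨ red at each position in order: 0 ✓, 1 ✓, 2 ✓, 3 ✓.
At position 4 the labels are {green}, so yellow ∨ ¬green ∨ red is false there. This is the first violation.

4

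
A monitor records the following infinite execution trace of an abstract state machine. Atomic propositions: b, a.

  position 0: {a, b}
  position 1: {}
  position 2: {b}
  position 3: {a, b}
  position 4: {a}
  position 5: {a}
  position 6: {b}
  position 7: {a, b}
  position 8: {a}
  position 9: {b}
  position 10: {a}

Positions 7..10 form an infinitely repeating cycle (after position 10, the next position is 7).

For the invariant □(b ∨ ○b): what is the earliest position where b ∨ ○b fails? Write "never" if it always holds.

Check b ∨ ○b at each position in order: 0 ✓, 1 ✓, 2 ✓, 3 ✓.
At position 4 the labels are {a} and the next position 5 has {a}, so b ∨ ○b is false there. This is the first violation.

4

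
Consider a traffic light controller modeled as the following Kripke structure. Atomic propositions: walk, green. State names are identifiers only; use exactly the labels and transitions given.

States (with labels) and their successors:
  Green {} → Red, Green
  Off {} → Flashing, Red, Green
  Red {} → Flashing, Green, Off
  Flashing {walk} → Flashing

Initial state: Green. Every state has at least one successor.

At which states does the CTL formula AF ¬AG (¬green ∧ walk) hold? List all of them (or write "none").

States satisfying ¬AG (¬green ∧ walk): {Green, Off, Red}.
States satisfying AF ¬AG (¬green ∧ walk): {Green, Off, Red}.

{Green, Off, Red}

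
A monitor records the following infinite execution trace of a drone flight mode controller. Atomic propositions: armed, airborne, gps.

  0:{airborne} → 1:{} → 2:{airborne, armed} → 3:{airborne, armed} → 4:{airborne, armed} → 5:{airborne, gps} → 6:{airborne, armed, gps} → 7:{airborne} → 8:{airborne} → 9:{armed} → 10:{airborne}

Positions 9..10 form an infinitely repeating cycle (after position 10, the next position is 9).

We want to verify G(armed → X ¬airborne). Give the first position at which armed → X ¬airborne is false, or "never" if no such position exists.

Check armed → X ¬airborne at each position in order: 0 ✓, 1 ✓.
At position 2 the labels are {airborne, armed} and the next position 3 has {airborne, armed}, so armed → X ¬airborne is false there. This is the first violation.

2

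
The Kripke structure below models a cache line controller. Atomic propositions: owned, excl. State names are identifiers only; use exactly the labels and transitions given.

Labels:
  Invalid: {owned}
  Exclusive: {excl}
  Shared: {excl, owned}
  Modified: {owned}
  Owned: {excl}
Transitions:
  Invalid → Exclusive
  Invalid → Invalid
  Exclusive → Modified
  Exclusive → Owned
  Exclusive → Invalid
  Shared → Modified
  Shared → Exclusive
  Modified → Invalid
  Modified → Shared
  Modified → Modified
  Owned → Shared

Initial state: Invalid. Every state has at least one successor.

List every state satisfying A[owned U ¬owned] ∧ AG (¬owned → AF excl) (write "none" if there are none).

{Exclusive, Owned}

States satisfying owned: {Invalid, Shared, Modified}.
States satisfying ¬owned: {Exclusive, Owned}.
States satisfying A[owned U ¬owned]: {Exclusive, Owned}.
States satisfying ¬owned → AF excl: {Invalid, Exclusive, Shared, Modified, Owned}.
States satisfying AG (¬owned → AF excl): {Invalid, Exclusive, Shared, Modified, Owned}.
States satisfying A[owned U ¬owned] ∧ AG (¬owned → AF excl): {Exclusive, Owned}.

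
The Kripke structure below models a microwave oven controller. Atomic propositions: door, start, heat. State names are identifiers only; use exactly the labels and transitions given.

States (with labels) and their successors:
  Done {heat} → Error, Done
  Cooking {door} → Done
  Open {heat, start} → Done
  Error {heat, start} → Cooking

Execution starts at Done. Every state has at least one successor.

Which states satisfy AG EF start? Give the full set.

States satisfying EF start: {Done, Cooking, Open, Error}.
States satisfying AG EF start: {Done, Cooking, Open, Error}.

{Done, Cooking, Open, Error}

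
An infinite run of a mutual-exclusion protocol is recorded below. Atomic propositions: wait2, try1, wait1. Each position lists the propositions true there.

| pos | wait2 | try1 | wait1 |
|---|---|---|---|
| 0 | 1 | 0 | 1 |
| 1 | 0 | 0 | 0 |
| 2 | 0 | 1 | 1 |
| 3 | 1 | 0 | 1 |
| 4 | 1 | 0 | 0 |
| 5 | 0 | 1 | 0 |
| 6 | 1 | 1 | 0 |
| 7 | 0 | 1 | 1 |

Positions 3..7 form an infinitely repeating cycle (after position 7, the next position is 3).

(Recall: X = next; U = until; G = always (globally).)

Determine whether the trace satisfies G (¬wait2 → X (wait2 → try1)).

¬wait2 → X (wait2 → try1) must hold at every position from 0 onward. It fails at position 2, so G (¬wait2 → X (wait2 → try1)) is false.
Positions where ¬wait2 holds: 1, 2, 5, 7.
Check X (wait2 → try1) at each: 1→ok, 2→fails, 5→ok, 7→fails.

Does not hold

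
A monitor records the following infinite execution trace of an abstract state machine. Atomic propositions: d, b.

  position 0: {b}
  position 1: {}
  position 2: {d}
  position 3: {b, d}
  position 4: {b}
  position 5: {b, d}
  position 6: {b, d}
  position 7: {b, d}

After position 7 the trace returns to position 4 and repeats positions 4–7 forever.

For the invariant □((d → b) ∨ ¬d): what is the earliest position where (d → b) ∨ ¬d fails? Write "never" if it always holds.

Check (d → b) ∨ ¬d at each position in order: 0 ✓, 1 ✓.
At position 2 the labels are {d}, so (d → b) ∨ ¬d is false there. This is the first violation.

2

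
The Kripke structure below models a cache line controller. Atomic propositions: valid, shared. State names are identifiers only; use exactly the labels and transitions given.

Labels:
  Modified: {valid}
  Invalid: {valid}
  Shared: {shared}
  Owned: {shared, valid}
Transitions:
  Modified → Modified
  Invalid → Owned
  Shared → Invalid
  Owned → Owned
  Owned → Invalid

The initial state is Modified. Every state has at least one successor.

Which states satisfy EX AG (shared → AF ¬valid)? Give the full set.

States satisfying AG (shared → AF ¬valid): {Modified}.
States satisfying EX AG (shared → AF ¬valid): {Modified}.

{Modified}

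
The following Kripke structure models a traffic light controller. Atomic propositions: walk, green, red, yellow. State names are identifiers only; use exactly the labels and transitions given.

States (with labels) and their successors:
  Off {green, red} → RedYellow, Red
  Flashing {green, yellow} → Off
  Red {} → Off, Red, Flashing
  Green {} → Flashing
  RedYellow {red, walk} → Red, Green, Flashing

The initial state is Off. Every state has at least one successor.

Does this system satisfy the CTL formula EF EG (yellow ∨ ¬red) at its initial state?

States satisfying EG (yellow ∨ ¬red): {Red}.
States satisfying EF EG (yellow ∨ ¬red): {Off, Flashing, Red, Green, RedYellow}.
Some path from Off reaches a state where EG (yellow ∨ ¬red) holds.
Off ∈ Sat(EF EG (yellow ∨ ¬red)).

Yes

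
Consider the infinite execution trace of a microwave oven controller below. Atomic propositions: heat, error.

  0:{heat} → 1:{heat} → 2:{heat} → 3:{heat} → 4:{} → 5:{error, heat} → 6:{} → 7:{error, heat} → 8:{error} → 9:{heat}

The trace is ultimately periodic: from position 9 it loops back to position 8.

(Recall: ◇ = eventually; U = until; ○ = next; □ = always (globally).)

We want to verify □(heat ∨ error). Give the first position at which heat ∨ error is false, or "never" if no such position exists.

4

Check heat ∨ error at each position in order: 0 ✓, 1 ✓, 2 ✓, 3 ✓.
At position 4 the labels are {}, so heat ∨ error is false there. This is the first violation.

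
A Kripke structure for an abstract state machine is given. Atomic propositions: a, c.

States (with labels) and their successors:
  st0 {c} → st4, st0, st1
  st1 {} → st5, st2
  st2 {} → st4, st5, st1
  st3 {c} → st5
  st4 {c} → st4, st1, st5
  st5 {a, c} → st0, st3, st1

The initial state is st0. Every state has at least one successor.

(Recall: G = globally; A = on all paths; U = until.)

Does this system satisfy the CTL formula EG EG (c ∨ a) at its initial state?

Holds

States satisfying EG (c ∨ a): {st0, st3, st4, st5}.
States satisfying EG EG (c ∨ a): {st0, st3, st4, st5}.
st0 ∈ Sat(EG EG (c ∨ a)).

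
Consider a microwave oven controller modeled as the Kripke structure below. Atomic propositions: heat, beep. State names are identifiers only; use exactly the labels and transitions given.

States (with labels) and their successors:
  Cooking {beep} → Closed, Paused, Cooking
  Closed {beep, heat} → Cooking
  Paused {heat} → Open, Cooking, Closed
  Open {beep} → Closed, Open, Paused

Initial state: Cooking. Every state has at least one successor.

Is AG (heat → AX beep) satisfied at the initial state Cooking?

Yes

States satisfying heat → AX beep: {Cooking, Closed, Paused, Open}.
States satisfying AG (heat → AX beep): {Cooking, Closed, Paused, Open}.
Every state reachable from Cooking satisfies heat → AX beep.
Cooking ∈ Sat(AG (heat → AX beep)).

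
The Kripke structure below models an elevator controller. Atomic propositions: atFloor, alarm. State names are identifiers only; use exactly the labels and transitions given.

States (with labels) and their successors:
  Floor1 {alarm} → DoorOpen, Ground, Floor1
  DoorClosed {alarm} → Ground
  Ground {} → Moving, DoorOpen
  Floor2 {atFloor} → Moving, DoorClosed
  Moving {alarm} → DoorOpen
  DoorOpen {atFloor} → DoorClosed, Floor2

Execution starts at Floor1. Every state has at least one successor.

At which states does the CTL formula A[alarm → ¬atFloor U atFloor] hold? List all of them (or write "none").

States satisfying alarm → ¬atFloor: {Floor1, DoorClosed, Ground, Floor2, Moving, DoorOpen}.
States satisfying atFloor: {Floor2, DoorOpen}.
States satisfying A[alarm → ¬atFloor U atFloor]: {DoorClosed, Ground, Floor2, Moving, DoorOpen}.

{DoorClosed, Ground, Floor2, Moving, DoorOpen}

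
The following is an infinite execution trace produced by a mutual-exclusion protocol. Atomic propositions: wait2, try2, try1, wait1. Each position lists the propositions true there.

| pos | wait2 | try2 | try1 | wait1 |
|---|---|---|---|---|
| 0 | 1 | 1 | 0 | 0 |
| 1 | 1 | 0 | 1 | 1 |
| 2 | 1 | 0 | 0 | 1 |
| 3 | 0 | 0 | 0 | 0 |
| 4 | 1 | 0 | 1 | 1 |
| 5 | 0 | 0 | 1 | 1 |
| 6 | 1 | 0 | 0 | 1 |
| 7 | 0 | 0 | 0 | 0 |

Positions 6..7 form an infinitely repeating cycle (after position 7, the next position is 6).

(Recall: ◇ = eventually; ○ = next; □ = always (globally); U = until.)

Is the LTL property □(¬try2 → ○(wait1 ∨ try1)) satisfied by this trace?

No

¬try2 → ○(wait1 ∨ try1) must hold at every position from 0 onward. It fails at position 2, so □(¬try2 → ○(wait1 ∨ try1)) is false.
Positions where ¬try2 holds: 1, 2, 3, 4, 5, 6, 7.
Check ○(wait1 ∨ try1) at each: 1→ok, 2→fails, 3→ok, 4→ok, 5→ok, 6→fails, 7→ok.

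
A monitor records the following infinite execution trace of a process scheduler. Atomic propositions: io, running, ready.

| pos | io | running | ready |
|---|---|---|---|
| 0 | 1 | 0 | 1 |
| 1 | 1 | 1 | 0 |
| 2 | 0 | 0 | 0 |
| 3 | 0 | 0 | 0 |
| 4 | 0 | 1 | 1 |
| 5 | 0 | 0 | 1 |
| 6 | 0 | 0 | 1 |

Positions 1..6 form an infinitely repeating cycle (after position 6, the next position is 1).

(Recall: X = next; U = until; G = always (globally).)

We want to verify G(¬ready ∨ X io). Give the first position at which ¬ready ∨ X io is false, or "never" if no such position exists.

Check ¬ready ∨ X io at each position in order: 0 ✓, 1 ✓, 2 ✓, 3 ✓.
At position 4 the labels are {ready, running} and the next position 5 has {ready}, so ¬ready ∨ X io is false there. This is the first violation.

4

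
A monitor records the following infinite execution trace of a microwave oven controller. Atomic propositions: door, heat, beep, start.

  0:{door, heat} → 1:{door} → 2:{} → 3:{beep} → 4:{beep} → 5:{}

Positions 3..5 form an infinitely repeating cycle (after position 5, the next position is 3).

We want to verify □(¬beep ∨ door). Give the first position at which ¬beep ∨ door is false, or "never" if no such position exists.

Check ¬beep ∨ door at each position in order: 0 ✓, 1 ✓, 2 ✓.
At position 3 the labels are {beep}, so ¬beep ∨ door is false there. This is the first violation.

3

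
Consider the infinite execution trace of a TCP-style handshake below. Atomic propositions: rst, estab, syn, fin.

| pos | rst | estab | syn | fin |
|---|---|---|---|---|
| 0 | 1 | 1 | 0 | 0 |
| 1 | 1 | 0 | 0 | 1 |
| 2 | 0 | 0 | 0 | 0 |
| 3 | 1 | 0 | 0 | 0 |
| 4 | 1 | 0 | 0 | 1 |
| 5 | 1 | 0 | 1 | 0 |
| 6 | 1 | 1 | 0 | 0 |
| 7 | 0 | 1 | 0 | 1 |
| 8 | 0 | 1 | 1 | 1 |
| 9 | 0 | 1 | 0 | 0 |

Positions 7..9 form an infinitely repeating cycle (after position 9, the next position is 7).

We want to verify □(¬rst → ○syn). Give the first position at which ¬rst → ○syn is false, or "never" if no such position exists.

2

Check ¬rst → ○syn at each position in order: 0 ✓, 1 ✓.
At position 2 the labels are {} and the next position 3 has {rst}, so ¬rst → ○syn is false there. This is the first violation.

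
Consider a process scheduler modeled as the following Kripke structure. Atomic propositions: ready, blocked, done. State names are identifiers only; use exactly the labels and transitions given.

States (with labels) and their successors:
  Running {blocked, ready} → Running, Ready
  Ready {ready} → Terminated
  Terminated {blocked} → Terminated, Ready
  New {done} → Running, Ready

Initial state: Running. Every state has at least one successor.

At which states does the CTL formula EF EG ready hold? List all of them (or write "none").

{Running, New}

States satisfying EG ready: {Running}.
States satisfying EF EG ready: {Running, New}.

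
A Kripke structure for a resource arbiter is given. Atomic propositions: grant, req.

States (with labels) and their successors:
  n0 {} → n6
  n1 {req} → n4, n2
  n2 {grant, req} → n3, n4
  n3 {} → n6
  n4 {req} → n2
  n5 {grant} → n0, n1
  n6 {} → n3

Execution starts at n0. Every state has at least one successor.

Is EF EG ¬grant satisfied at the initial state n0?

States satisfying EG ¬grant: {n0, n3, n6}.
States satisfying EF EG ¬grant: {n0, n1, n2, n3, n4, n5, n6}.
Some path from n0 reaches a state where EG ¬grant holds.
n0 ∈ Sat(EF EG ¬grant).

Holds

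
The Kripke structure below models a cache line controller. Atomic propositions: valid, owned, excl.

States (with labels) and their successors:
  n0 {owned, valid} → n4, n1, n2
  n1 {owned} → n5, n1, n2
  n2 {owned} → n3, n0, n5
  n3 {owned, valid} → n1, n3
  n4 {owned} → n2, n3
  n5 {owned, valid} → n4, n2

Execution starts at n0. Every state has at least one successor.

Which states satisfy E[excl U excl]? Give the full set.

States satisfying excl: ∅.
States satisfying E[excl U excl]: ∅.

none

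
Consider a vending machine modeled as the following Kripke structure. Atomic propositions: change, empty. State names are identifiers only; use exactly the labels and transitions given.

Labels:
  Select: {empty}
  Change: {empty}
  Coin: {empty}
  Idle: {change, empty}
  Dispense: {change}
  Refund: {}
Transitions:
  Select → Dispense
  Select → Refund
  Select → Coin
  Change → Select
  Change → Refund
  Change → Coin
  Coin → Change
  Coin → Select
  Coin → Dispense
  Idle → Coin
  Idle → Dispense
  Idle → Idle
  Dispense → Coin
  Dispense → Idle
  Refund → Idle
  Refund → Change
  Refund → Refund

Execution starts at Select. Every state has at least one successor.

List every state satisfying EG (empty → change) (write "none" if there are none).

{Idle, Dispense, Refund}

States satisfying empty → change: {Idle, Dispense, Refund}.
States satisfying EG (empty → change): {Idle, Dispense, Refund}.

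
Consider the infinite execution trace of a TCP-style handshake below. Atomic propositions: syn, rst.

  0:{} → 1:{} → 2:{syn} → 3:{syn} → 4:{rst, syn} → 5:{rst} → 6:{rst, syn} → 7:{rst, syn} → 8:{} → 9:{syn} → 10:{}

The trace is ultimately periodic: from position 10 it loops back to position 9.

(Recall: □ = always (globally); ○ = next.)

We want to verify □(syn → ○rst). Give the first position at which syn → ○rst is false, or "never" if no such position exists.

2

Check syn → ○rst at each position in order: 0 ✓, 1 ✓.
At position 2 the labels are {syn} and the next position 3 has {syn}, so syn → ○rst is false there. This is the first violation.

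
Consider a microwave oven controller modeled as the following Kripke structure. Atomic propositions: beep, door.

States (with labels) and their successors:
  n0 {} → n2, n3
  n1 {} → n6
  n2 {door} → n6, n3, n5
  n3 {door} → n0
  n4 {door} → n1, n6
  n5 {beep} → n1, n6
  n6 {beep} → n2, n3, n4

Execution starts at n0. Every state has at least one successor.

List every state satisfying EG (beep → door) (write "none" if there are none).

States satisfying beep → door: {n0, n1, n2, n3, n4}.
States satisfying EG (beep → door): {n0, n2, n3}.

{n0, n2, n3}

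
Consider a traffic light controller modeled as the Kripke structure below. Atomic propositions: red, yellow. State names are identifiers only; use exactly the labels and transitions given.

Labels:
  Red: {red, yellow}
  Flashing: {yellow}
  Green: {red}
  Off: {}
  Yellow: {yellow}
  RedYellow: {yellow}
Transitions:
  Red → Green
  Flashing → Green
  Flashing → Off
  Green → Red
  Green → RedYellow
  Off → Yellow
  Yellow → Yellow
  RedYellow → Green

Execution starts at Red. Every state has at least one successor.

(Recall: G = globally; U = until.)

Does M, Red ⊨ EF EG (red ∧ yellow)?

Violated

States satisfying EG (red ∧ yellow): ∅.
States satisfying EF EG (red ∧ yellow): ∅.
No suitable path/successor from Red witnesses the formula.
Red ∉ Sat(EF EG (red ∧ yellow)).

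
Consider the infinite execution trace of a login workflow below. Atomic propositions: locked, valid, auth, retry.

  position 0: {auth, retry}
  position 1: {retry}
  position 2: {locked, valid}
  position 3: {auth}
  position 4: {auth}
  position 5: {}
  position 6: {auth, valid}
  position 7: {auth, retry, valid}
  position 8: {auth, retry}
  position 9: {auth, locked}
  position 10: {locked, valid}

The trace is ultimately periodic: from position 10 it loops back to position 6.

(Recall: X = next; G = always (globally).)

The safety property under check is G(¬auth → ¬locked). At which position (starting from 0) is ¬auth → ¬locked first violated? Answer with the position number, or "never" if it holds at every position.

2

Check ¬auth → ¬locked at each position in order: 0 ✓, 1 ✓.
At position 2 the labels are {locked, valid}, so ¬auth → ¬locked is false there. This is the first violation.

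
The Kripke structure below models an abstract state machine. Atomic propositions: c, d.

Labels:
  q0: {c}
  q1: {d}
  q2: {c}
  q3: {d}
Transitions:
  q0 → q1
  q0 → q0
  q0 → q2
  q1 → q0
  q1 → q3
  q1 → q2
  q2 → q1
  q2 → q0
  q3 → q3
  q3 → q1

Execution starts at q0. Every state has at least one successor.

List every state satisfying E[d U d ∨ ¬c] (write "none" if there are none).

States satisfying d: {q1, q3}.
States satisfying d ∨ ¬c: {q1, q3}.
States satisfying E[d U d ∨ ¬c]: {q1, q3}.

{q1, q3}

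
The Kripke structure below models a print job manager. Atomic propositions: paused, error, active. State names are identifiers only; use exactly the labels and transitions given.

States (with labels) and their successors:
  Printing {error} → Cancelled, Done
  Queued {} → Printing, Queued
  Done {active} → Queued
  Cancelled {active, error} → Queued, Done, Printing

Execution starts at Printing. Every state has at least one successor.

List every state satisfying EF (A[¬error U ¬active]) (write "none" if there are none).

{Printing, Queued, Done, Cancelled}

States satisfying A[¬error U ¬active]: {Printing, Queued, Done}.
States satisfying EF (A[¬error U ¬active]): {Printing, Queued, Done, Cancelled}.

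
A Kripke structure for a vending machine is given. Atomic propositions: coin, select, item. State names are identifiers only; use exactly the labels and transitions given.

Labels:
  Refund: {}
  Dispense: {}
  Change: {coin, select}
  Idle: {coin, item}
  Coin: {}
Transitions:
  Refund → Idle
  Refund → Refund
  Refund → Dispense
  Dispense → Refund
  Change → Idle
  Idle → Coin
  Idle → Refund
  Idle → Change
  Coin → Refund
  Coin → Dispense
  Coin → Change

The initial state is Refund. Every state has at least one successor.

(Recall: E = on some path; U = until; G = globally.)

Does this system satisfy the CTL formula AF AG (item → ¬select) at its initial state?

Satisfied

States satisfying AG (item → ¬select): {Refund, Dispense, Change, Idle, Coin}.
States satisfying AF AG (item → ¬select): {Refund, Dispense, Change, Idle, Coin}.
Refund ∈ Sat(AF AG (item → ¬select)).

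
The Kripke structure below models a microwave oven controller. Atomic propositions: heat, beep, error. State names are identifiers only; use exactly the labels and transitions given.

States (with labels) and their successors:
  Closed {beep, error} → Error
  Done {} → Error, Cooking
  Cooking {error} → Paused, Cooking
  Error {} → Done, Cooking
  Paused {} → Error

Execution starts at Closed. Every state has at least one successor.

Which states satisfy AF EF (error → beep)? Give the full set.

{Closed, Done, Cooking, Error, Paused}

States satisfying EF (error → beep): {Closed, Done, Cooking, Error, Paused}.
States satisfying AF EF (error → beep): {Closed, Done, Cooking, Error, Paused}.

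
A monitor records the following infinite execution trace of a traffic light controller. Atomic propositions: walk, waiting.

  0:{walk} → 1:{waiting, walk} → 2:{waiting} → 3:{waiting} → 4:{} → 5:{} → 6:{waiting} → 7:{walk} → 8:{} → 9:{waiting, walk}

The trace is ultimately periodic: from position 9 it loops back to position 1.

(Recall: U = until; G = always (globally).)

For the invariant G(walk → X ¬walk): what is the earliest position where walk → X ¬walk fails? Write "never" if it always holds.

At position 0 the labels are {walk} and the next position 1 has {waiting, walk}, so walk → X ¬walk is false there. This is the first violation.

0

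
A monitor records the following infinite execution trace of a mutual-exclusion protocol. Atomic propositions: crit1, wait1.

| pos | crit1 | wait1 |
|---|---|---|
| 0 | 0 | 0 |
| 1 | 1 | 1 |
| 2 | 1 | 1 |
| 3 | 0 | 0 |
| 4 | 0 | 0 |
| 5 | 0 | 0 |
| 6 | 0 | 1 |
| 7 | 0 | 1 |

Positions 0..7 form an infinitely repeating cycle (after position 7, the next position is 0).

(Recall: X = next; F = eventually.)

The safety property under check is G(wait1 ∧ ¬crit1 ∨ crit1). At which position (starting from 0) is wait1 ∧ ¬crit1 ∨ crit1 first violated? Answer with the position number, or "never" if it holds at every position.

0

At position 0 the labels are {}, so wait1 ∧ ¬crit1 ∨ crit1 is false there. This is the first violation.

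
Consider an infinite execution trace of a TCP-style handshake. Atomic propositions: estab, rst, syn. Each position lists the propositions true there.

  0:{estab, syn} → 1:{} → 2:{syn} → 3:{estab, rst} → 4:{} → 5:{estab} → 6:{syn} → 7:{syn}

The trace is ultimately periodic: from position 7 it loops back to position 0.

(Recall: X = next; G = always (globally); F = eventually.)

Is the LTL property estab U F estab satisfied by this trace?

Walking from position 0: F estab first holds at position 0, and estab holds at every earlier position along the way, so estab U F estab holds.

Satisfied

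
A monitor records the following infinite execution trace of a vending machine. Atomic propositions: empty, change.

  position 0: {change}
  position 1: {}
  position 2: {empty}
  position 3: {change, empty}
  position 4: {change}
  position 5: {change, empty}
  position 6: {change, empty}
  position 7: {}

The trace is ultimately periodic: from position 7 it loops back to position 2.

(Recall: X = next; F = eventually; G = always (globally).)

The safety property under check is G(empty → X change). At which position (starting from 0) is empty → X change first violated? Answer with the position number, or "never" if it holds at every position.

Check empty → X change at each position in order: 0 ✓, 1 ✓, 2 ✓, 3 ✓, 4 ✓, 5 ✓.
At position 6 the labels are {change, empty} and the next position 7 has {}, so empty → X change is false there. This is the first violation.

6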